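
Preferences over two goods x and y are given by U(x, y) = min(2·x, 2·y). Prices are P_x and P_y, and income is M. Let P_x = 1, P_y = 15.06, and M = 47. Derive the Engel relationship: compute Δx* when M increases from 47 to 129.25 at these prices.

Leontief preferences: the optimum is at the kink where x/2 = y/2, i.e. y = x.
Budget: P_x·x + P_y·x = M, so (2·P_x + 2·P_y)·x = 2·M.
Demand: x*(P_x,P_y,M) = 2·M/(2·P_x + 2·P_y), y* = 2·M/(2·P_x + 2·P_y).
Here 2·1 + 2·15.06 = 32.12, giving x* = 2.9265.
At M' = 129.25: x* = 8.0479. Change: 8.0479 − 2.9265 = 5.1214.

Δx* = 5.1214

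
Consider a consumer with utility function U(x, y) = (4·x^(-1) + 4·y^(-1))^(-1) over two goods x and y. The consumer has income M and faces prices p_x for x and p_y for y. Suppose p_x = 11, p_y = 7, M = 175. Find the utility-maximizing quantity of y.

From the CES first-order condition, (y/x)^(2) = p_x/p_y.
Hence y/x = (p_x/p_y)^(1/(2)), i.e. raised to the 0.5 power.
Substitute y = (y/x)·x into the budget: x* = M/(p_x + p_y·(y/x)).
Numerically y/x = 1.253566, so x* = 175/(11 + 7·1.253566) = 8.8496 and y* = 1.253566·8.8496 = 11.0935.

y* = 11.0935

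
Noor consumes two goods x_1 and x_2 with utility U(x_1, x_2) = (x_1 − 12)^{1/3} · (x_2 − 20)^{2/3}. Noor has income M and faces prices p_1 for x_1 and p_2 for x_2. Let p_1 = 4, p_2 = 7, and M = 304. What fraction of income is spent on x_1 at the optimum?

Let x_1' = x_1−12, x_2' = x_2−20. MRS = (1/2)·x_2'/x_1' = p_1/p_2.
Substituting into the budget: x_1* = 12 + 1/3·(M − 12·p_1 − 20·p_2)/p_1, and x_2* = 20 + 2/3·(…)/p_2.
Discretionary income = 304 − 12·4 − 20·7 = 116; x_1* = 12 + 1/3·116/4 = 21.6667; x_2* = 20 + 2/3·116/7 = 31.0476.
Expenditure on x_1: 4·21.6667 = 86.6667; share = 0.2851.

share on x_1 = 0.2851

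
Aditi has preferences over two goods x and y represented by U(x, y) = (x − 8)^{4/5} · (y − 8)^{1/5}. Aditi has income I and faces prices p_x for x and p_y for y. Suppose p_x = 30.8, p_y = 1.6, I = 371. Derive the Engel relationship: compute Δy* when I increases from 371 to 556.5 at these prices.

Let x' = x−8, y' = y−8. MRS = 4·y'/x' = p_x/p_y.
Substituting into the budget: x* = 8 + 0.8·(I − 8·p_x − 8·p_y)/p_x, and y* = 8 + 0.2·(…)/p_y.
Discretionary income = 371 − 8·30.8 − 8·1.6 = 111.8; y* = 8 + 0.2·111.8/1.6 = 21.975.
At I' = 556.5: y* = 45.1625. Change: 45.1625 − 21.975 = 23.1875.

Δy* = 23.1875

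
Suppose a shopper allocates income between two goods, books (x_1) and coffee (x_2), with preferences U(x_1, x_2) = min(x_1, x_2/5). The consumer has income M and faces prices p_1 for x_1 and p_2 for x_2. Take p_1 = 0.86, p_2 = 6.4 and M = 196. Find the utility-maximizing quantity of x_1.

Leontief preferences: the optimum is at the kink where x_1/1 = x_2/5, i.e. x_2 = 5·x_1.
Budget: p_1·x_1 + p_2·5·x_1 = M, so (p_1 + 5·p_2)·x_1 = M.
Demand: x_1*(p_1,p_2,M) = M/(p_1 + 5·p_2), x_2* = 5·M/(p_1 + 5·p_2).
Here 0.86 + 5·6.4 = 32.86, giving x_1* = 5.9647.

x_1* = 5.9647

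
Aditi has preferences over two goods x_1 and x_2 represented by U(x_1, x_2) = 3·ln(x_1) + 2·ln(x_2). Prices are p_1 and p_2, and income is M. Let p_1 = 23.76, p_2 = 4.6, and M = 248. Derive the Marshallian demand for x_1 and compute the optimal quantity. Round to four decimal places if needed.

MU_x_1/MU_x_2 = (3·x_2)/(2·x_1); tangency sets this equal to p_1/p_2.
Rearranging, p_2·x_2 = (2/3)·p_1·x_1. Substituting into the budget gives p_1·x_1·(1 + (2/3)) = M.
Demand: x_1*(p_1,p_2,M) = 0.6·M/p_1 and x_2* = 0.4·M/p_2.
At p_1=23.76, p_2=4.6, M=248: x_1* = 0.6·248/23.76 = 6.2626.

x_1* = 6.2626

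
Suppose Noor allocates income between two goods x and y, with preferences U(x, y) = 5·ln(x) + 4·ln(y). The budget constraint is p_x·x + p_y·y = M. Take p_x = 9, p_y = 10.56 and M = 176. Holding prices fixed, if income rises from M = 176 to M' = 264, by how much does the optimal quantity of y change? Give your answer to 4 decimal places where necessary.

Δy* = 3.7037

Demand: x*(p_x,p_y,M) = 5/9·M/p_x and y* = 4/9·M/p_y.
At p_x=9, p_y=10.56, M=176: y* = 4/9·176/10.56 = 7.4074.
At M' = 264: y* = 11.1111. Change: 11.1111 − 7.4074 = 3.7037.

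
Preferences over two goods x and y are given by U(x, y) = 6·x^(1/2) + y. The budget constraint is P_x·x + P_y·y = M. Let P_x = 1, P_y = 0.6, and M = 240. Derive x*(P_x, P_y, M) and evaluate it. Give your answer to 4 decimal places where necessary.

Plugging in: x* = (3·0.6/1)² = 3.24.

x* = 3.24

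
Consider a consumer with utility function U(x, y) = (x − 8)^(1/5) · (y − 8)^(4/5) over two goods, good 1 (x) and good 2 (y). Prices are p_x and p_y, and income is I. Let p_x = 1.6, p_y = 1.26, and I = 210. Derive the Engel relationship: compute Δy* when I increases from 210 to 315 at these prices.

Δy* = 66.6667

Discretionary income = 210 − 8·1.6 − 8·1.26 = 187.12; y* = 8 + 0.8·187.12/1.26 = 126.8063.
At I' = 315: y* = 193.473. Change: 193.473 − 126.8063 = 66.6667.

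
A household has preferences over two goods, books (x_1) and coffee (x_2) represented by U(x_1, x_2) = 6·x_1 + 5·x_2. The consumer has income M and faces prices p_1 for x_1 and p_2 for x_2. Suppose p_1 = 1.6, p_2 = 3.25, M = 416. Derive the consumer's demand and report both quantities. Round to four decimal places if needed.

Perfect substitutes: compare marginal utility per dollar. 6/p_1 vs 5/p_2 → 3.75 vs 1.5385.
x_1 gives more utility per dollar, so spend all income on x_1: x_1* = M/p_1, x_2* = 0.
Numerically: x_1* = 260, x_2* = 0.

x_1* = 260, x_2* = 0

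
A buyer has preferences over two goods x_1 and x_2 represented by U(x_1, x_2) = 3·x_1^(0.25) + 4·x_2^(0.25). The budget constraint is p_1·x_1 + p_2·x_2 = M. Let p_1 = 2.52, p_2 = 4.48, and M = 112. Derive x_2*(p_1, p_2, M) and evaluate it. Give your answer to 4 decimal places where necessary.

From the CES first-order condition, (3/4)·(x_2/x_1)^(0.75) = p_1/p_2.
Hence x_2/x_1 = ((4/3)·p_1/p_2)^(1/(0.75)), i.e. raised to the 4/3 power.
With the ratio pinned down, the budget gives x_1* = M/(p_1 + p_2·(x_2/x_1)) and x_2* = (x_2/x_1)·x_1*.
Numerically x_2/x_1 = 0.68142, so x_1* = 112/(2.52 + 4.48·0.68142) = 20.0978 and x_2* = 0.68142·20.0978 = 13.695.

x_2* = 13.695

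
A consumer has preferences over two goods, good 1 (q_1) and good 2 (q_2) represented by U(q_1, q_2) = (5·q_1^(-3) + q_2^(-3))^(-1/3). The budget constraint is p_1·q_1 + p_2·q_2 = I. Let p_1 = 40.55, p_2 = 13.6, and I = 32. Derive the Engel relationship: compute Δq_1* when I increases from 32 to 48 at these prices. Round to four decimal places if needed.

Δq_1* = 0.3048

MRS = MU_q_1/MU_q_2 = 5·(q_2/q_1)^(4). Set equal to p_1/p_2.
Solve for the ratio: q_2/q_1 = [(1/5)·p_1/p_2]^(0.25).
Substitute q_2 = (q_2/q_1)·q_1 into the budget: q_1* = I/(p_1 + p_2·(q_2/q_1)).
Numerically q_2/q_1 = 0.87876, so q_1* = 32/(40.55 + 13.6·0.87876) = 0.6095.
At I' = 48: q_1* = 0.9143. Change: 0.9143 − 0.6095 = 0.3048.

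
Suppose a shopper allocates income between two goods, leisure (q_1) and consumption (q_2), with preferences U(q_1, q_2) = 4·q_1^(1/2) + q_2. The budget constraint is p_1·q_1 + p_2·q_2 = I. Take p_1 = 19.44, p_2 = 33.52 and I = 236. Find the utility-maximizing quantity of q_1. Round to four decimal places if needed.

q_1* = 11.8926

Set MRS = p_1/p_2: 2·q_1^(−1/2) = p_1/p_2.
Solve: √q_1 = 2·p_2/p_1, so q_1*(p_1,p_2) = (2·p_2/p_1)², and q_2* = (I − p_1·q_1*)/p_2.
Plugging in: q_1* = (2·33.52/19.44)² = 11.8926.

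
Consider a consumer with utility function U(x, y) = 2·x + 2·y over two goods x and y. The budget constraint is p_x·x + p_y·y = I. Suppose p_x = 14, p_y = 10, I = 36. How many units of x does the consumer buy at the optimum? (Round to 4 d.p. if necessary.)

y gives more utility per dollar, so spend all income on y: y* = I/p_y, x* = 0.
Numerically: x* = 0, y* = 3.6.

x* = 0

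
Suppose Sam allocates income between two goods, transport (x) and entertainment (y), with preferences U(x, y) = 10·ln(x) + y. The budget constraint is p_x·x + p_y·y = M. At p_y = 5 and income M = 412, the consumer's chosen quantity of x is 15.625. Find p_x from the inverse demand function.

MU_x = 10/x, MU_y = 1. Tangency: 10/x = p_x/p_y.
So x*(p_x,p_y) = 10·p_y/p_x, independent of income; and y* = (M − 10·p_y)/p_y.
Set x* = 15.625 in the demand function and solve for p_x: p_x = 3.2.

p_x = 3.2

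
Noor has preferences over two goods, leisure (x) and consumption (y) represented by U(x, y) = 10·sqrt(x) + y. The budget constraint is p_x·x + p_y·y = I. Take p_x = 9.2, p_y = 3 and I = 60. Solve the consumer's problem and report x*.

Utility is quasi-linear in y; the FOC for x is 5/√x = p_x/p_y.
Thus x* = (5·p_y/p_x)² — independent of I — with the rest of income spent on y.
Plugging in: x* = (5·3/9.2)² = 2.6583.

x* = 2.6583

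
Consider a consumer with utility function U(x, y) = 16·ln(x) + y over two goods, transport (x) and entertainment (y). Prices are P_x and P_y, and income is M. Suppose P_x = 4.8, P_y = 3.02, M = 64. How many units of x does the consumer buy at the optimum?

x* = 10.0667

MU_x = 16/x, MU_y = 1. Tangency: 16/x = P_x/P_y.
So x*(P_x,P_y) = 16·P_y/P_x, independent of income; and y* = (M − 16·P_y)/P_y.
At the given prices: x* = 16·3.02/4.8 = 10.0667.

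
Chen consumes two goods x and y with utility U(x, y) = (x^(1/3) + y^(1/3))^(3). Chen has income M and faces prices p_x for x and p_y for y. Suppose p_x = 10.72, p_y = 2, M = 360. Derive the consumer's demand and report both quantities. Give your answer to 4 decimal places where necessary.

MU_x ∝ x^(-2/3), MU_y ∝ y^(-2/3), so MRS = (y/x)^(2/3) = p_x/p_y.
Solve for the ratio: y/x = [p_x/p_y]^(1.5).
With the ratio pinned down, the budget gives x* = M/(p_x + p_y·(y/x)) and y* = (y/x)·x*.
Numerically y/x = 12.409297, so x* = 360/(10.72 + 2·12.409297) = 10.1298 and y* = 12.409297·10.1298 = 125.7041.

x* = 10.1298, y* = 125.7041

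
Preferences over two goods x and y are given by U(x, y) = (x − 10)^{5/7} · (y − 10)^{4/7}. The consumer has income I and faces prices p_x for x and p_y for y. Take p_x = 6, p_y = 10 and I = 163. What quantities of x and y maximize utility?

MRS = (5/4)·(y−10)/(x−10). Tangency with p_x/p_y gives y−10 = (4/5)·(p_x/p_y)·(x−10).
Substituting into the budget: x* = 10 + 5/9·(I − 10·p_x − 10·p_y)/p_x, and y* = 10 + 4/9·(…)/p_y.
Discretionary income = 163 − 10·6 − 10·10 = 3; x* = 10 + 5/9·3/6 = 10.2778; y* = 10 + 4/9·3/10 = 10.1333.

x* = 10.2778, y* = 10.1333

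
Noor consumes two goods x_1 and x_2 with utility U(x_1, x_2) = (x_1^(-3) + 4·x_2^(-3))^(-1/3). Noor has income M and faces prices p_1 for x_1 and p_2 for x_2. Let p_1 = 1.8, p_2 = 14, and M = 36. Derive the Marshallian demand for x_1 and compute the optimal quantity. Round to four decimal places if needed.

MU_x_1 ∝ x_1^(-4), MU_x_2 ∝ 4·x_2^(-4), so MRS = (1/4)·(x_2/x_1)^(4) = p_1/p_2.
Solve for the ratio: x_2/x_1 = [4·p_1/p_2]^(0.25).
Substitute x_2 = (x_2/x_1)·x_1 into the budget: x_1* = M/(p_1 + p_2·(x_2/x_1)).
Numerically x_2/x_1 = 0.84684, so x_1* = 36/(1.8 + 14·0.84684) = 2.6363.

x_1* = 2.6363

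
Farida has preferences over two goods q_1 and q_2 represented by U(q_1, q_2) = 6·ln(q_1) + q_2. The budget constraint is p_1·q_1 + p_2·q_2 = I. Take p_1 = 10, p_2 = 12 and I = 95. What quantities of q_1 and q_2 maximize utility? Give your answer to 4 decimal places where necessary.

q_1* = 7.2, q_2* = 1.9167

Set MRS = p_1/p_2: (6/q_1)/1 = p_1/p_2.
So q_1*(p_1,p_2) = 6·p_2/p_1, independent of income; and q_2* = (I − 6·p_2)/p_2.
At the given prices: q_1* = 6·12/10 = 7.2, and q_2* = 1.9167.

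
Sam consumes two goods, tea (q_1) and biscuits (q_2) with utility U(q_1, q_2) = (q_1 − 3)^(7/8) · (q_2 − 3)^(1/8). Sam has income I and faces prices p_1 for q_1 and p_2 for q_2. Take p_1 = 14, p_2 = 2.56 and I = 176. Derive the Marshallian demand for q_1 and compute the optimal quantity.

Discretionary income = 176 − 3·14 − 3·2.56 = 126.32; q_1* = 3 + 0.875·126.32/14 = 10.895.

q_1* = 10.895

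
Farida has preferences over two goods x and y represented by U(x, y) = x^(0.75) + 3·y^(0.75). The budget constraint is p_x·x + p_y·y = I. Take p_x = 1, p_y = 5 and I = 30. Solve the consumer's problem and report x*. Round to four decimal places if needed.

MU_x ∝ x^(-0.25), MU_y ∝ 3·y^(-0.25), so MRS = (1/3)·(y/x)^(0.25) = p_x/p_y.
Solve for the ratio: y/x = [3·p_x/p_y]^(4).
Substitute y = (y/x)·x into the budget: x* = I/(p_x + p_y·(y/x)).
Numerically y/x = 0.1296, so x* = 30/(1 + 5·0.1296) = 18.2039.

x* = 18.2039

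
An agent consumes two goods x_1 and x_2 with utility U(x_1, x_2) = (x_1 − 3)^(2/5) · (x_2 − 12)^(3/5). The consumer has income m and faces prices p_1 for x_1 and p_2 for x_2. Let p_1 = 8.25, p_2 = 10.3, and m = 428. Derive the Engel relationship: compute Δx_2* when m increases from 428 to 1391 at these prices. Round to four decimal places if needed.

Discretionary income = 428 − 3·8.25 − 12·10.3 = 279.65; x_2* = 12 + 0.6·279.65/10.3 = 28.2903.
At m' = 1391: x_2* = 84.3874. Change: 84.3874 − 28.2903 = 56.0971.

Δx_2* = 56.0971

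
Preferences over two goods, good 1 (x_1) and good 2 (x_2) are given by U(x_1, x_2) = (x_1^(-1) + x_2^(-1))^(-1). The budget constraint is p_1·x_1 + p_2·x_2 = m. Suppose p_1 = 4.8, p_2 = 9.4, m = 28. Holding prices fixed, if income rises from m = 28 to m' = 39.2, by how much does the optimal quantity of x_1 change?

Δx_1* = 0.9725

With the ratio pinned down, the budget gives x_1* = m/(p_1 + p_2·(x_2/x_1)) and x_2* = (x_2/x_1)·x_1*.
Numerically x_2/x_1 = 0.71459, so x_1* = 28/(4.8 + 9.4·0.71459) = 2.4312.
At m' = 39.2: x_1* = 3.4036. Change: 3.4036 − 2.4312 = 0.9725.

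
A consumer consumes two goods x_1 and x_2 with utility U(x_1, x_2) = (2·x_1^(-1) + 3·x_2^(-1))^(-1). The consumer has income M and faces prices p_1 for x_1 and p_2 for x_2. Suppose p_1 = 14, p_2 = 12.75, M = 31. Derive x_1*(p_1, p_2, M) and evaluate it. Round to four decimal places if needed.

MRS = MU_x_1/MU_x_2 = (2/3)·(x_2/x_1)^(2). Set equal to p_1/p_2.
Solve for the ratio: x_2/x_1 = [(3/2)·p_1/p_2]^(0.5).
Substitute x_2 = (x_2/x_1)·x_1 into the budget: x_1* = M/(p_1 + p_2·(x_2/x_1)).
Numerically x_2/x_1 = 1.283378, so x_1* = 31/(14 + 12.75·1.283378) = 1.021.

x_1* = 1.021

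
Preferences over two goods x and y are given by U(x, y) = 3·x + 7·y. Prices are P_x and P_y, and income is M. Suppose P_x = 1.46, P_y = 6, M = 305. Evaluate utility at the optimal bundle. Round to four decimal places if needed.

V = 626.7123

Perfect substitutes: compare marginal utility per dollar. 3/P_x vs 7/P_y → 2.0548 vs 1.1667.
x gives more utility per dollar, so spend all income on x: x* = M/P_x, y* = 0.
Numerically: x* = 208.9041, y* = 0.
Utility at the optimum: U(208.9041, 0) = 626.7123.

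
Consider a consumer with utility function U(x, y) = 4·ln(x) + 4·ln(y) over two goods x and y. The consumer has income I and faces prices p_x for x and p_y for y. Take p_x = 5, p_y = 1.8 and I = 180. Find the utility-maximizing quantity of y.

y* = 50

The MRS is y/x. Set MRS = p_x/p_y.
So 4·p_y·y = 4·p_x·x; combined with the budget, a share 0.5 of income goes to x.
Demand: x*(p_x,p_y,I) = 0.5·I/p_x and y* = 0.5·I/p_y.
At p_x=5, p_y=1.8, I=180: y* = 0.5·180/1.8 = 50.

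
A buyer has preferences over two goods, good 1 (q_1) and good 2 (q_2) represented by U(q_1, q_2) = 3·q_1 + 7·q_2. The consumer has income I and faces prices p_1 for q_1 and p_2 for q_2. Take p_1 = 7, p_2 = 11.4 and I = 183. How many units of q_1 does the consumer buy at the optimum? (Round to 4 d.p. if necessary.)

Perfect substitutes: compare marginal utility per dollar. 3/p_1 vs 7/p_2 → 0.4286 vs 0.614.
q_2 gives more utility per dollar, so spend all income on q_2: q_2* = I/p_2, q_1* = 0.
Numerically: q_1* = 0, q_2* = 16.0526.

q_1* = 0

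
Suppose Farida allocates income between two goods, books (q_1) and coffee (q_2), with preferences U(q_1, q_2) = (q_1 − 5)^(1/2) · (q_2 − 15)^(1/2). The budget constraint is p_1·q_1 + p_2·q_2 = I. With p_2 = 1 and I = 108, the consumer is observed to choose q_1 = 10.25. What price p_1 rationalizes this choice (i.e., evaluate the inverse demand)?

MRS = (q_2−15)/(q_1−5). Tangency with p_1/p_2 gives q_2−15 = (p_1/p_2)·(q_1−5).
Substituting into the budget: q_1* = 5 + 0.5·(I − 5·p_1 − 15·p_2)/p_1, and q_2* = 15 + 0.5·(…)/p_2.
Set q_1* = 10.25 in the demand function and solve for p_1: p_1 = 6.

p_1 = 6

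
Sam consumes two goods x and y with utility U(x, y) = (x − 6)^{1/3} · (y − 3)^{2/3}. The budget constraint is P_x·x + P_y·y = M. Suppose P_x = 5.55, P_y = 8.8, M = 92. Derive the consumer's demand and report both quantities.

x* = 7.9399, y* = 5.447

Discretionary income = 92 − 6·5.55 − 3·8.8 = 32.3; x* = 6 + 1/3·32.3/5.55 = 7.9399; y* = 3 + 2/3·32.3/8.8 = 5.447.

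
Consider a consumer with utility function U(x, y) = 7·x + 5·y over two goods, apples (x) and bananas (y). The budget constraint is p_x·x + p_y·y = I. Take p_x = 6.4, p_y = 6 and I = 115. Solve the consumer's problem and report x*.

Perfect substitutes: compare marginal utility per dollar. 7/p_x vs 5/p_y → 1.0938 vs 0.8333.
x gives more utility per dollar, so spend all income on x: x* = I/p_x, y* = 0.
Numerically: x* = 17.9688, y* = 0.

x* = 17.9688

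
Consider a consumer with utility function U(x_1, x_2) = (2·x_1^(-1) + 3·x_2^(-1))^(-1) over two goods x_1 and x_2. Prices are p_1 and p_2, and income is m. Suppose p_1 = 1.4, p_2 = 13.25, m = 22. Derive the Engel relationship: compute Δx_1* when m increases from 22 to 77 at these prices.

Δx_1* = 8.2398

From the CES first-order condition, (2/3)·(x_2/x_1)^(2) = p_1/p_2.
Solve for the ratio: x_2/x_1 = [(3/2)·p_1/p_2]^(0.5).
Substitute x_2 = (x_2/x_1)·x_1 into the budget: x_1* = m/(p_1 + p_2·(x_2/x_1)).
Numerically x_2/x_1 = 0.398109, so x_1* = 22/(1.4 + 13.25·0.398109) = 3.2959.
At m' = 77: x_1* = 11.5357. Change: 11.5357 − 3.2959 = 8.2398.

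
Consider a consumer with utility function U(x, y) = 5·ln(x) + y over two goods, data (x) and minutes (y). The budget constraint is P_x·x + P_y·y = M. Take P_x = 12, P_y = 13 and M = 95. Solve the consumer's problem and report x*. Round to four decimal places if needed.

x* = 5.4167

Set MRS = P_x/P_y: (5/x)/1 = P_x/P_y.
So x*(P_x,P_y) = 5·P_y/P_x, independent of income; and y* = (M − 5·P_y)/P_y.
At the given prices: x* = 5·13/12 = 5.4167.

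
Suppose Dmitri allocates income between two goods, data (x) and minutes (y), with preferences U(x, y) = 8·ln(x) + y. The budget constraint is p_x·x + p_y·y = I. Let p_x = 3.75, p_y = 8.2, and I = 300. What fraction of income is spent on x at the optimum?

MU_x = 8/x, MU_y = 1. Tangency: 8/x = p_x/p_y.
So x*(p_x,p_y) = 8·p_y/p_x, independent of income; and y* = (I − 8·p_y)/p_y.
At the given prices: x* = 8·8.2/3.75 = 17.4933, and y* = 28.5854.
Expenditure on x: 3.75·17.4933 = 65.6; share = 0.2187.

share on x = 0.2187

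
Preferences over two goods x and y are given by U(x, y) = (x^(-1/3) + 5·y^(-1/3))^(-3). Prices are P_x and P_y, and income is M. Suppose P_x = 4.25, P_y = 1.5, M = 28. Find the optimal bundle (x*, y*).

x* = 1.8417, y* = 13.4485

From the CES first-order condition, (1/5)·(y/x)^(4/3) = P_x/P_y.
Solve for the ratio: y/x = [5·P_x/P_y]^(0.75).
Substitute y = (y/x)·x into the budget: x* = M/(P_x + P_y·(y/x)).
Numerically y/x = 7.30215, so x* = 28/(4.25 + 1.5·7.30215) = 1.8417 and y* = 7.30215·1.8417 = 13.4485.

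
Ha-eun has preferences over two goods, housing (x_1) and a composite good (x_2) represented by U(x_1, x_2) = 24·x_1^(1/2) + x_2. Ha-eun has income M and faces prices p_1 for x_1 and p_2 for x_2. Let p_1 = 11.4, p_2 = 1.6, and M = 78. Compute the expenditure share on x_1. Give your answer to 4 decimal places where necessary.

share on x_1 = 0.4146

Utility is quasi-linear in x_2; the FOC for x_1 is 12/√x_1 = p_1/p_2.
Thus x_1* = (12·p_2/p_1)² — independent of M — with the rest of income spent on x_2.
Plugging in: x_1* = (12·1.6/11.4)² = 2.8366, x_2* = 28.5395.
Expenditure on x_1: 11.4·2.8366 = 32.3368; share = 0.4146.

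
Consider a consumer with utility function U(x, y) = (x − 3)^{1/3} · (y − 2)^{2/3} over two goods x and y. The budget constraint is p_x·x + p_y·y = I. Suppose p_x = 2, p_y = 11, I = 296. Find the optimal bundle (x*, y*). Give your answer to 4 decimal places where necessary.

MRS = (1/2)·(y−2)/(x−3). Tangency with p_x/p_y gives y−2 = 2·(p_x/p_y)·(x−3).
Substituting into the budget: x* = 3 + 1/3·(I − 3·p_x − 2·p_y)/p_x, and y* = 2 + 2/3·(…)/p_y.
Discretionary income = 296 − 3·2 − 2·11 = 268; x* = 3 + 1/3·268/2 = 47.6667; y* = 2 + 2/3·268/11 = 18.2424.

x* = 47.6667, y* = 18.2424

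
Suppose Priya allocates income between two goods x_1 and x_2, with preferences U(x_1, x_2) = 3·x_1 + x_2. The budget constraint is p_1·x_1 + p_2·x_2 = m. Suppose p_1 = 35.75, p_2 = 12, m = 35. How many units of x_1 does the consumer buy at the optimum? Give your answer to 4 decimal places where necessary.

x_1* = 0.979

Linear utility — the consumer picks whichever good has higher MU/price: 3/35.75 = 0.0839 vs 1/12 = 0.0833.
x_1 gives more utility per dollar, so spend all income on x_1: x_1* = m/p_1, x_2* = 0.
Numerically: x_1* = 0.979, x_2* = 0.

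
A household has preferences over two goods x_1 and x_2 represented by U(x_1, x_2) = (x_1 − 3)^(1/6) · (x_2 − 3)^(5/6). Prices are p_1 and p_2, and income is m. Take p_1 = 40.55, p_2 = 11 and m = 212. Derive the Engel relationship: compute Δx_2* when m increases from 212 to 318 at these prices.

Δx_2* = 8.0303

MRS = (1/5)·(x_2−3)/(x_1−3). Tangency with p_1/p_2 gives x_2−3 = 5·(p_1/p_2)·(x_1−3).
After buying the subsistence bundle (3, 3), a share 1/6 of the remaining income goes to x_1: x_1* = 3 + 1/6·(m − 3p_1 − 3p_2)/p_1.
Discretionary income = 212 − 3·40.55 − 3·11 = 57.35; x_2* = 3 + 5/6·57.35/11 = 7.3447.
At m' = 318: x_2* = 15.375. Change: 15.375 − 7.3447 = 8.0303.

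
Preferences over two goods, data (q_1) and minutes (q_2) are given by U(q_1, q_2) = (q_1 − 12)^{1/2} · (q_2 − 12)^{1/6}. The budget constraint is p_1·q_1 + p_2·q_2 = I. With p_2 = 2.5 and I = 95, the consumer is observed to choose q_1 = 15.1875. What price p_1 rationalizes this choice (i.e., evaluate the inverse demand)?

Let q_1' = q_1−12, q_2' = q_2−12. MRS = 3·q_2'/q_1' = p_1/p_2.
Substituting into the budget: q_1* = 12 + 0.75·(I − 12·p_1 − 12·p_2)/p_1, and q_2* = 12 + 0.25·(…)/p_2.
Set q_1* = 15.1875 in the demand function and solve for p_1: p_1 = 4.

p_1 = 4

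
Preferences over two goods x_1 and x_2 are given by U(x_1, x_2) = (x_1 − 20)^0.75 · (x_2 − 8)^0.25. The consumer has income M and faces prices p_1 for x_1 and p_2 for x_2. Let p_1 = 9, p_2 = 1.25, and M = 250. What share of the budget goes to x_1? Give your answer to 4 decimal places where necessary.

This is Cobb-Douglas in (x_1−20, x_2−8): tangency gives 0.75·p_2·(x_2−8) = 0.25·p_1·(x_1−20).
After buying the subsistence bundle (20, 8), a share 0.75 of the remaining income goes to x_1: x_1* = 20 + 0.75·(M − 20p_1 − 8p_2)/p_1.
Discretionary income = 250 − 20·9 − 8·1.25 = 60; x_1* = 20 + 0.75·60/9 = 25; x_2* = 8 + 0.25·60/1.25 = 20.
Expenditure on x_1: 9·25 = 225; share = 0.9.

share on x_1 = 0.9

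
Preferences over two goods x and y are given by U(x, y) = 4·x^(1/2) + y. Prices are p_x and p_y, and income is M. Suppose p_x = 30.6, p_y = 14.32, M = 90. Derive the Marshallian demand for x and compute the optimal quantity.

Set MRS = p_x/p_y: 2·x^(−1/2) = p_x/p_y.
Thus x* = (2·p_y/p_x)² — independent of M — with the rest of income spent on y.
Plugging in: x* = (2·14.32/30.6)² = 0.876.

x* = 0.876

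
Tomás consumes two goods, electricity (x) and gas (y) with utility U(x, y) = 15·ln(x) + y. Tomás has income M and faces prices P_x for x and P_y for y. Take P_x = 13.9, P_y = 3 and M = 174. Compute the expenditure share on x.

Set MRS = P_x/P_y: (15/x)/1 = P_x/P_y.
So x*(P_x,P_y) = 15·P_y/P_x, independent of income; and y* = (M − 15·P_y)/P_y.
At the given prices: x* = 15·3/13.9 = 3.2374, and y* = 43.
Expenditure on x: 13.9·3.2374 = 45; share = 0.2586.

share on x = 0.2586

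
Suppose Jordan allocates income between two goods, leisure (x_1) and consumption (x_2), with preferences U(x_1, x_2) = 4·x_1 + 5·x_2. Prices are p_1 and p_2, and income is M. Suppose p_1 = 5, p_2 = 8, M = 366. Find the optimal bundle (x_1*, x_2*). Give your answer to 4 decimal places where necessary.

x_1 gives more utility per dollar, so spend all income on x_1: x_1* = M/p_1, x_2* = 0.
Numerically: x_1* = 73.2, x_2* = 0.

x_1* = 73.2, x_2* = 0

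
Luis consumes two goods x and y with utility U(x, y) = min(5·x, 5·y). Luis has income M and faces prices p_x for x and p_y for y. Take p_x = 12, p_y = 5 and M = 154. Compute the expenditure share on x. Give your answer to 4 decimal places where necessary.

Leontief preferences: the optimum is at the kink where x/5 = y/5, i.e. y = x.
Budget: p_x·x + p_y·x = M, so (5·p_x + 5·p_y)·x = 5·M.
Demand: x*(p_x,p_y,M) = 5·M/(5·p_x + 5·p_y), y* = 5·M/(5·p_x + 5·p_y).
Here 5·12 + 5·5 = 85, giving x* = 9.0588 and y* = 9.0588.
Expenditure on x: 12·9.0588 = 108.7059; share = 0.7059.

share on x = 0.7059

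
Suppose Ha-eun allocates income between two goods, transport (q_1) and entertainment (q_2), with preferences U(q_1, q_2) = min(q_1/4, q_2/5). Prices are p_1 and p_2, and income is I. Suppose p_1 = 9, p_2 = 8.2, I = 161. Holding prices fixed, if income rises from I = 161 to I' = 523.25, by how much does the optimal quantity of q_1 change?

Here 4·9 + 5·8.2 = 77, giving q_1* = 8.3636.
At I' = 523.25: q_1* = 27.1818. Change: 27.1818 − 8.3636 = 18.8182.

Δq_1* = 18.8182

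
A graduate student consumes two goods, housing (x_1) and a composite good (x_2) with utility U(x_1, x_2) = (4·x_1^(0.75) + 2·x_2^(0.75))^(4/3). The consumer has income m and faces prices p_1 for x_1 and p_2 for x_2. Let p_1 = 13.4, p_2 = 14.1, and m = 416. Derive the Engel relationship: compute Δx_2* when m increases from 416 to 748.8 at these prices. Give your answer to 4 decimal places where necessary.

Δx_2* = 1.2017

From the CES first-order condition, 2·(x_2/x_1)^(0.25) = p_1/p_2.
Hence x_2/x_1 = ((1/2)·p_1/p_2)^(1/(0.25)), i.e. raised to the 4 power.
Substitute x_2 = (x_2/x_1)·x_1 into the budget: x_1* = m/(p_1 + p_2·(x_2/x_1)).
Numerically x_2/x_1 = 0.050983, so x_1* = 416/(13.4 + 14.1·0.050983) = 29.4641 and x_2* = 0.050983·29.4641 = 1.5022.
At m' = 748.8: x_2* = 2.7039. Change: 2.7039 − 1.5022 = 1.2017.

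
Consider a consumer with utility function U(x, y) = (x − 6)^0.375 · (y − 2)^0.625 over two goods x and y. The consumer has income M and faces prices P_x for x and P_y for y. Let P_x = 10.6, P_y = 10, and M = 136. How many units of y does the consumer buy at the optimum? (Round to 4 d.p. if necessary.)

After buying the subsistence bundle (6, 2), a share 0.375 of the remaining income goes to x: x* = 6 + 0.375·(M − 6P_x − 2P_y)/P_x.
Discretionary income = 136 − 6·10.6 − 2·10 = 52.4; y* = 2 + 0.625·52.4/10 = 5.275.

y* = 5.275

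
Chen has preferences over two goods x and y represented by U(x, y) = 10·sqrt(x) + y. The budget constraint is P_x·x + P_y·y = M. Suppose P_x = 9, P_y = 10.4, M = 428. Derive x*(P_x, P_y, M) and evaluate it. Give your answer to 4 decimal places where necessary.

Set MRS = P_x/P_y: 5·x^(−1/2) = P_x/P_y.
Solve: √x = 5·P_y/P_x, so x*(P_x,P_y) = (5·P_y/P_x)², and y* = (M − P_x·x*)/P_y.
Plugging in: x* = (5·10.4/9)² = 33.3827.

x* = 33.3827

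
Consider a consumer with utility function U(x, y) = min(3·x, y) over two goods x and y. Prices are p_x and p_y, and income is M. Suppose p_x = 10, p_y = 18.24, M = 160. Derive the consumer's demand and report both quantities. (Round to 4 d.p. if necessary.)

Leontief preferences: the optimum is at the kink where x/1 = y/3, i.e. y = 3·x.
Budget: p_x·x + p_y·3·x = M, so (p_x + 3·p_y)·x = M.
Demand: x*(p_x,p_y,M) = M/(p_x + 3·p_y), y* = 3·M/(p_x + 3·p_y).
Here 10 + 3·18.24 = 64.72, giving x* = 2.4722 and y* = 7.4166.

x* = 2.4722, y* = 7.4166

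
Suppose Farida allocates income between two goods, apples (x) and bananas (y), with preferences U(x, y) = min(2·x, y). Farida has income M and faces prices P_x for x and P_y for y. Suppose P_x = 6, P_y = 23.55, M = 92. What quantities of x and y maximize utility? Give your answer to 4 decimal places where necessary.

Leontief preferences: the optimum is at the kink where x/1 = y/2, i.e. y = 2·x.
Budget: P_x·x + P_y·2·x = M, so (P_x + 2·P_y)·x = M.
Demand: x*(P_x,P_y,M) = M/(P_x + 2·P_y), y* = 2·M/(P_x + 2·P_y).
Here 6 + 2·23.55 = 53.1, giving x* = 1.7326 and y* = 3.4652.

x* = 1.7326, y* = 3.4652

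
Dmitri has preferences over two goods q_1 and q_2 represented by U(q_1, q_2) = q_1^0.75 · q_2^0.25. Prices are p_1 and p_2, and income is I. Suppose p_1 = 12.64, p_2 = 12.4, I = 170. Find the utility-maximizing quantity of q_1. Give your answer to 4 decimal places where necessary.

q_1* = 10.087

The MRS is 3·q_2/q_1. Set MRS = p_1/p_2.
So 0.75·p_2·q_2 = 0.25·p_1·q_1; combined with the budget, a share 0.75 of income goes to q_1.
Demand: q_1*(p_1,p_2,I) = 0.75·I/p_1 and q_2* = 0.25·I/p_2.
At p_1=12.64, p_2=12.4, I=170: q_1* = 0.75·170/12.64 = 10.087.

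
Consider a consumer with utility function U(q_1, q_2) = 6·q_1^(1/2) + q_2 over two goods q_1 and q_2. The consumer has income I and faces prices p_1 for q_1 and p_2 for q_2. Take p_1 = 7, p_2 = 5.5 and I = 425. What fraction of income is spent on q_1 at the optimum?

Set MRS = p_1/p_2: 3·q_1^(−1/2) = p_1/p_2.
Solve: √q_1 = 3·p_2/p_1, so q_1*(p_1,p_2) = (3·p_2/p_1)², and q_2* = (I − p_1·q_1*)/p_2.
Plugging in: q_1* = (3·5.5/7)² = 5.5561, q_2* = 70.2013.
Expenditure on q_1: 7·5.5561 = 38.8929; share = 0.0915.

share on q_1 = 0.0915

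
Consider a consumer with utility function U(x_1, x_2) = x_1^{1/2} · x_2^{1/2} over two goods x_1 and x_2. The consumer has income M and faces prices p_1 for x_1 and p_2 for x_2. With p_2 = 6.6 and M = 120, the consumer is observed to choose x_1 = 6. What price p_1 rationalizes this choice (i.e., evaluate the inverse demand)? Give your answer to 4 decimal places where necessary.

Tangency: MRS = x_2/x_1 = p_1/p_2.
Rearranging, p_2·x_2 = p_1·x_1. Substituting into the budget gives p_1·x_1·(1 + 1) = M.
Demand: x_1*(p_1,p_2,M) = 0.5·M/p_1 and x_2* = 0.5·M/p_2.
Set x_1* = 6 in the demand function and solve for p_1: p_1 = 10.

p_1 = 10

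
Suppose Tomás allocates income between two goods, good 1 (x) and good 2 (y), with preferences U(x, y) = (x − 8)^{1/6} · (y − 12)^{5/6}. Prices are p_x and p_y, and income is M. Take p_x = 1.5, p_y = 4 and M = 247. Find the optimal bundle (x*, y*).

x* = 28.7778, y* = 50.9583

This is Cobb-Douglas in (x−8, y−12): tangency gives 1/6·p_y·(y−12) = 5/6·p_x·(x−8).
Substituting into the budget: x* = 8 + 1/6·(M − 8·p_x − 12·p_y)/p_x, and y* = 12 + 5/6·(…)/p_y.
Discretionary income = 247 − 8·1.5 − 12·4 = 187; x* = 8 + 1/6·187/1.5 = 28.7778; y* = 12 + 5/6·187/4 = 50.9583.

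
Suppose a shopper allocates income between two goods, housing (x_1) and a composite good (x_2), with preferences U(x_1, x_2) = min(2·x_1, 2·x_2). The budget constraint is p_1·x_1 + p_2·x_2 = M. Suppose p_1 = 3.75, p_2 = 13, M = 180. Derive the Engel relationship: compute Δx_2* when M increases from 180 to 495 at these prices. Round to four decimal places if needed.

Δx_2* = 18.806

With perfect complements, no substitution: consume in ratio x_1:x_2 = 2:2.
Budget: p_1·x_1 + p_2·x_1 = M, so (2·p_1 + 2·p_2)·x_1 = 2·M.
Demand: x_1*(p_1,p_2,M) = 2·M/(2·p_1 + 2·p_2), x_2* = 2·M/(2·p_1 + 2·p_2).
Here 2·3.75 + 2·13 = 33.5, giving x_2* = 10.7463.
At M' = 495: x_2* = 29.5522. Change: 29.5522 − 10.7463 = 18.806.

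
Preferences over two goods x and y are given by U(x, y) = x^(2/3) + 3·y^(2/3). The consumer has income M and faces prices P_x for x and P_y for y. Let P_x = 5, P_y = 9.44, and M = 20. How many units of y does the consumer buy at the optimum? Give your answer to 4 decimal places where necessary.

y* = 1.8716

MRS = MU_x/MU_y = (1/3)·(y/x)^(1/3). Set equal to P_x/P_y.
Hence y/x = (3·P_x/P_y)^(1/(1/3)), i.e. raised to the 3 power.
With the ratio pinned down, the budget gives x* = M/(P_x + P_y·(y/x)) and y* = (y/x)·x*.
Numerically y/x = 4.011971, so x* = 20/(5 + 9.44·4.011971) = 0.4665 and y* = 4.011971·0.4665 = 1.8716.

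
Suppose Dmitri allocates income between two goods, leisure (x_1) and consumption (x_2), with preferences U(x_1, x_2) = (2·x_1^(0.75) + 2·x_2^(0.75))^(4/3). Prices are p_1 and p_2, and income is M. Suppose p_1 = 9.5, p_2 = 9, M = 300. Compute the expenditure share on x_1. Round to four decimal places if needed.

share on x_1 = 0.4595

From the CES first-order condition, (x_2/x_1)^(0.25) = p_1/p_2.
Hence x_2/x_1 = (p_1/p_2)^(1/(0.25)), i.e. raised to the 4 power.
With the ratio pinned down, the budget gives x_1* = M/(p_1 + p_2·(x_2/x_1)) and x_2* = (x_2/x_1)·x_1*.
Numerically x_2/x_1 = 1.241436, so x_1* = 300/(9.5 + 9·1.241436) = 14.5117 and x_2* = 1.241436·14.5117 = 18.0154.
Expenditure on x_1: 9.5·14.5117 = 137.8615; share = 0.4595.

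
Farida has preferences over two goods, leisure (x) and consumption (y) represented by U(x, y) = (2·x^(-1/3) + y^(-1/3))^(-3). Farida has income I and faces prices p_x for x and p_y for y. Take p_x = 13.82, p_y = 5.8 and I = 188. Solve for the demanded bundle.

MRS = MU_x/MU_y = 2·(y/x)^(4/3). Set equal to p_x/p_y.
Solve for the ratio: y/x = [(1/2)·p_x/p_y]^(0.75).
Substitute y = (y/x)·x into the budget: x* = I/(p_x + p_y·(y/x)).
Numerically y/x = 1.140348, so x* = 188/(13.82 + 5.8·1.140348) = 9.2003 and y* = 1.140348·9.2003 = 10.4916.

x* = 9.2003, y* = 10.4916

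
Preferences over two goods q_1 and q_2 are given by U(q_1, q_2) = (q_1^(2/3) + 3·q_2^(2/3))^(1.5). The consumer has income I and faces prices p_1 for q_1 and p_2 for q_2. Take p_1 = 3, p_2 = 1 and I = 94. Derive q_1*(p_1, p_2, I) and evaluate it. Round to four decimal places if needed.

q_1* = 0.1284

MU_q_1 ∝ q_1^(-1/3), MU_q_2 ∝ 3·q_2^(-1/3), so MRS = (1/3)·(q_2/q_1)^(1/3) = p_1/p_2.
Hence q_2/q_1 = (3·p_1/p_2)^(1/(1/3)), i.e. raised to the 3 power.
Substitute q_2 = (q_2/q_1)·q_1 into the budget: q_1* = I/(p_1 + p_2·(q_2/q_1)).
Numerically q_2/q_1 = 729, so q_1* = 94/(3 + 1·729) = 0.1284.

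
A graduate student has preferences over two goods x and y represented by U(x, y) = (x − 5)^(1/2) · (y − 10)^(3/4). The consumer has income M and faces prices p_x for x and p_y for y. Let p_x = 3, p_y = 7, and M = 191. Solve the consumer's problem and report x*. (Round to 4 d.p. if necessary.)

Discretionary income = 191 − 5·3 − 10·7 = 106; x* = 5 + 0.4·106/3 = 19.1333.

x* = 19.1333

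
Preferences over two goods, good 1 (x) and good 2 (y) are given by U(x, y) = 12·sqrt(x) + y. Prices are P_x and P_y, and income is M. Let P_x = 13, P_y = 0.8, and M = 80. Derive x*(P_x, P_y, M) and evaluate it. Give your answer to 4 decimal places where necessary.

Set MRS = P_x/P_y: 6·x^(−1/2) = P_x/P_y.
Thus x* = (6·P_y/P_x)² — independent of M — with the rest of income spent on y.
Plugging in: x* = (6·0.8/13)² = 0.1363.

x* = 0.1363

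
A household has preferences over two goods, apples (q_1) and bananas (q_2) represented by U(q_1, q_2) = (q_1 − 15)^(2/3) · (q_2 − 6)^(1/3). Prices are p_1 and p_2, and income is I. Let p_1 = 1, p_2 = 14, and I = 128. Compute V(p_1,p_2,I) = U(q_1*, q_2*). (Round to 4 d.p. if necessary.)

V = 6.3668

After buying the subsistence bundle (15, 6), a share 2/3 of the remaining income goes to q_1: q_1* = 15 + 2/3·(I − 15p_1 − 6p_2)/p_1.
Discretionary income = 128 − 15·1 − 6·14 = 29; q_1* = 15 + 2/3·29/1 = 34.3333; q_2* = 6 + 1/3·29/14 = 6.6905.
Utility at the optimum: U(34.3333, 6.6905) = 6.3668.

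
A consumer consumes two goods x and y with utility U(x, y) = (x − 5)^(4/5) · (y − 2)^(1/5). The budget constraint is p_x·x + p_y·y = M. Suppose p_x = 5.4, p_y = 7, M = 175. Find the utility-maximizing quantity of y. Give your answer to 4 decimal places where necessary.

y* = 5.8286

Let x' = x−5, y' = y−2. MRS = 4·y'/x' = p_x/p_y.
After buying the subsistence bundle (5, 2), a share 0.8 of the remaining income goes to x: x* = 5 + 0.8·(M − 5p_x − 2p_y)/p_x.
Discretionary income = 175 − 5·5.4 − 2·7 = 134; y* = 2 + 0.2·134/7 = 5.8286.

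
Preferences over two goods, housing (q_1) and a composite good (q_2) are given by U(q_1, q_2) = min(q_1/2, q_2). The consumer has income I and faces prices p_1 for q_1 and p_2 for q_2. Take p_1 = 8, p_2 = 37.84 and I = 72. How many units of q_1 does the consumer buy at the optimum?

With perfect complements, no substitution: consume in ratio q_1:q_2 = 2:1.
Budget: p_1·q_1 + p_2·(1/2)·q_1 = I, so (2·p_1 + p_2)·q_1 = 2·I.
Demand: q_1*(p_1,p_2,I) = 2·I/(2·p_1 + p_2), q_2* = I/(2·p_1 + p_2).
Here 2·8 + 37.84 = 53.84, giving q_1* = 2.6746.

q_1* = 2.6746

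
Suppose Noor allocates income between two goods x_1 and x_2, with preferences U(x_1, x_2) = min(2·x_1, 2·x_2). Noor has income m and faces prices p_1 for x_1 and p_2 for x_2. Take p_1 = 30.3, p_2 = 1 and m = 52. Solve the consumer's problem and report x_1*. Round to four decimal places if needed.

Leontief preferences: the optimum is at the kink where x_1/2 = x_2/2, i.e. x_2 = x_1.
Budget: p_1·x_1 + p_2·x_1 = m, so (2·p_1 + 2·p_2)·x_1 = 2·m.
Demand: x_1*(p_1,p_2,m) = 2·m/(2·p_1 + 2·p_2), x_2* = 2·m/(2·p_1 + 2·p_2).
Here 2·30.3 + 2·1 = 62.6, giving x_1* = 1.6613.

x_1* = 1.6613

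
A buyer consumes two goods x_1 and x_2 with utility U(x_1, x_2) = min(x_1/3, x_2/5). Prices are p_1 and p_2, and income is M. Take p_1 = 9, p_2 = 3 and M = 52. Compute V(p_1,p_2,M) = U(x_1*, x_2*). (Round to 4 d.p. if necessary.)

V = 1.2381

With perfect complements, no substitution: consume in ratio x_1:x_2 = 3:5.
Budget: p_1·x_1 + p_2·(5/3)·x_1 = M, so (3·p_1 + 5·p_2)·x_1 = 3·M.
Demand: x_1*(p_1,p_2,M) = 3·M/(3·p_1 + 5·p_2), x_2* = 5·M/(3·p_1 + 5·p_2).
Here 3·9 + 5·3 = 42, giving x_1* = 3.7143 and x_2* = 6.1905.
Utility at the optimum: U(3.7143, 6.1905) = 1.2381.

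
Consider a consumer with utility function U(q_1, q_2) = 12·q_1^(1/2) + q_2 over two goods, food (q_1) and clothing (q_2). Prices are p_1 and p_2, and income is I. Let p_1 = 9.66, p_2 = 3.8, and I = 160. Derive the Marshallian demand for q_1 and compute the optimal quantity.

q_1* = 5.5708

Set MRS = p_1/p_2: 6·q_1^(−1/2) = p_1/p_2.
Solve: √q_1 = 6·p_2/p_1, so q_1*(p_1,p_2) = (6·p_2/p_1)², and q_2* = (I − p_1·q_1*)/p_2.
Plugging in: q_1* = (6·3.8/9.66)² = 5.5708.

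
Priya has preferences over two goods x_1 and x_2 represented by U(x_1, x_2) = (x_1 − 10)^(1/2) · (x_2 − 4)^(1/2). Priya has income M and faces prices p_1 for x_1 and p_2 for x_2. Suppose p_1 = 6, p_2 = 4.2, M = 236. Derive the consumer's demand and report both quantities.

Substituting into the budget: x_1* = 10 + 0.5·(M − 10·p_1 − 4·p_2)/p_1, and x_2* = 4 + 0.5·(…)/p_2.
Discretionary income = 236 − 10·6 − 4·4.2 = 159.2; x_1* = 10 + 0.5·159.2/6 = 23.2667; x_2* = 4 + 0.5·159.2/4.2 = 22.9524.

x_1* = 23.2667, x_2* = 22.9524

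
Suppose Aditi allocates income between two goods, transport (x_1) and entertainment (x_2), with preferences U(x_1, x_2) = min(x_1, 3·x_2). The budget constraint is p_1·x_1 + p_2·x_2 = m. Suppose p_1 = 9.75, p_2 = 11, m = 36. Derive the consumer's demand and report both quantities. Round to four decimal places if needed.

x_1* = 2.6832, x_2* = 0.8944

Here 3·9.75 + 11 = 40.25, giving x_1* = 2.6832 and x_2* = 0.8944.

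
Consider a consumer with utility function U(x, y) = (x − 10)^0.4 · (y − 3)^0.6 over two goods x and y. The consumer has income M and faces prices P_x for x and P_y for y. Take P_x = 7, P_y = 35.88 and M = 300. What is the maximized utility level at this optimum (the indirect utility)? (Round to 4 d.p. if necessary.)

Let x' = x−10, y' = y−3. MRS = (2/3)·y'/x' = P_x/P_y.
Substituting into the budget: x* = 10 + 0.4·(M − 10·P_x − 3·P_y)/P_x, and y* = 3 + 0.6·(…)/P_y.
Discretionary income = 300 − 10·7 − 3·35.88 = 122.36; x* = 10 + 0.4·122.36/7 = 16.992; y* = 3 + 0.6·122.36/35.88 = 5.0462.
Utility at the optimum: U(16.992, 5.0462) = 3.3451.

V = 3.3451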